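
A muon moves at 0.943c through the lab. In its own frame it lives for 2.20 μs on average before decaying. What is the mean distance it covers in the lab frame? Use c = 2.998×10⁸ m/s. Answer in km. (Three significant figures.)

1.87 km

γ = 1/√(1 − β²) = 1/√(1 − 0.889249) = 1/√0.110751 = 1/0.332793 = 3.0049.
Lab-frame lifetime: Δt = γτ = 3.0049 × 2.20 μs = 6.6108 μs.
Distance: d = vΔt = 0.943 × 2.998×10⁸ m/s × 6.6108×10^-6 s = 1870 m = 1.87 km.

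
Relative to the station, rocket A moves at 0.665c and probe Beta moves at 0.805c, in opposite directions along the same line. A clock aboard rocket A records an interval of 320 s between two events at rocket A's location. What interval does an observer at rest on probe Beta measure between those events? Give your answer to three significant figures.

Transform rocket A's velocity into probe Beta's frame: (0.665 + 0.805)/(1 + 0.665·0.805) = 1.47/1.535325, so the relative speed is 0.95745c.
γ for this relative speed: γ = 1/√(1 − 0.916711) = 3.465.
Rocket A's interval is proper; time dilation gives Δt_B = γΔτ = 3.465 × 320 s = 1110 s.

1110 s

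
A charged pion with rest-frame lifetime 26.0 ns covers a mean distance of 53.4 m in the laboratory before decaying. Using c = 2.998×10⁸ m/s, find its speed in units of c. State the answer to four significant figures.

0.9895c

d = βγcτ ⇒ βγ = d/(cτ) = 53.40 m / (7.7948 m) = 6.8507.
β = (βγ)/√(1+(βγ)²) = 6.8507/√47.9321 = 0.9895.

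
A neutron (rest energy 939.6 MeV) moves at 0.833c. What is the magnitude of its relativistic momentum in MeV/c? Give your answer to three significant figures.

γ = 1/√(1 − β²) = 1/√(1 − 0.693889) = 1/√0.306111 = 1/0.553273 = 1.8074.
Momentum: p = γβ·mc = 1.8074 × 0.833 × 939.6 MeV/c = 1410 MeV/c.

1410 MeV/c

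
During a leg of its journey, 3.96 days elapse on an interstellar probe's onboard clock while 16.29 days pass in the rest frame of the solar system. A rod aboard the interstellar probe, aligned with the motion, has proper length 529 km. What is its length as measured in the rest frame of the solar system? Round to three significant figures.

129 km

The time-dilation ratio gives γ = 16.29/3.96 = 4.11364.
The rod contracts by the same γ: 529 km / 4.11364 = 129 km.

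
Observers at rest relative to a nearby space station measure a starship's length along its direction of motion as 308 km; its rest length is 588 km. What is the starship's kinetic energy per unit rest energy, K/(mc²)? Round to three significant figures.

From L = L₀/γ: γ = 588/308 = 1.90909.
Since K = (γ−1)mc², K/(mc²) = 1.90909 − 1 = 0.909.

0.909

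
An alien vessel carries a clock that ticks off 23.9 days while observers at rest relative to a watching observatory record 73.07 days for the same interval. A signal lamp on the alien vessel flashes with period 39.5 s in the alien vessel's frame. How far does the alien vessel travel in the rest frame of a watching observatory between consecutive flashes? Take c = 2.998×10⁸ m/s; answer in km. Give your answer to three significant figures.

3.42×10^7 km

The time-dilation ratio gives γ = 73.07/23.9 = 3.05732.
β = √(1 − 1/γ²) = 0.945. Lab-frame period = γτ = 3.05732×39.5 s = 120.76 s. Distance = βc × γτ = 0.945 × 2.998×10⁸ m/s × 120.76 s = 3.4213×10^10 m = 3.42×10^7 km.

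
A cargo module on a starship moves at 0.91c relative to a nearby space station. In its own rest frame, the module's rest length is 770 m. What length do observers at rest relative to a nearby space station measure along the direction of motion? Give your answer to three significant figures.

319 m

Lorentz factor: γ = (1 − 0.8281)^(−1/2) = 2.4119.
Along the direction of motion the measured length is L₀/γ = 770/2.4119 = 319 m.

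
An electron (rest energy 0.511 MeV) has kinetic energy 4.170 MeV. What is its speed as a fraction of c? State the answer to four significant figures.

K = (γ−1)mc², so γ = 1 + 4.170/0.511 = 9.1605.
Then v/c = √(1 − γ⁻²) = √(1 − 0.0119169) = √0.9880831 = 0.9940.

0.9940c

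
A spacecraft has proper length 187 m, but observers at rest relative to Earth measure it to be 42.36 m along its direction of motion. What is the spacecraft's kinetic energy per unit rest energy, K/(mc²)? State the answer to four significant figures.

3.415

From L = L₀/γ: γ = 187/42.36 = 4.41454.
Since K = (γ−1)mc², K/(mc²) = 4.41454 − 1 = 3.415.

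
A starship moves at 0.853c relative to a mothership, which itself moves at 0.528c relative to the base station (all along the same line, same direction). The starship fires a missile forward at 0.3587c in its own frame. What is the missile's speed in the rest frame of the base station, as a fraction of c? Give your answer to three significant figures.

0.977c

First combine the missile and starship (S''→S'): u₁ = (0.3587 + 0.853)/(1 + 0.3587×0.853) = 1.2117/1.3059711 = 0.92782.
Then combine with the mothership (S'→S): u = (0.92782 + 0.528)/(1 + 0.92782×0.528) = 1.45582/1.48988896 = 0.97713.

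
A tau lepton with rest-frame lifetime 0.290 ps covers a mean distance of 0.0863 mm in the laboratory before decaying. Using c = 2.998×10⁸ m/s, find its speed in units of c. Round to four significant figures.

d = βγcτ ⇒ βγ = d/(cτ) = 8.630×10^-5 m / (8.6942×10^-5 m) = 0.99262.
β = (βγ)/√(1+(βγ)²) = 0.99262/√1.985294 = 0.7045.

0.7045c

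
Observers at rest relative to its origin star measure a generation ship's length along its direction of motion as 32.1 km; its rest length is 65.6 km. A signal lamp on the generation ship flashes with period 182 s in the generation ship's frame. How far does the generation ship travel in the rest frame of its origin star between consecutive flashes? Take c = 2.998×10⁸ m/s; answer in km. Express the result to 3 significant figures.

9.72×10^7 km

Length contraction gives γ = L₀/L = 65.6/32.1 = 2.04361.
β = √(1 − 1/γ²) = 0.8721. Lab-frame period = γτ = 2.04361×182 s = 371.94 s. Distance = βc × γτ = 0.8721 × 2.998×10⁸ m/s × 371.94 s = 9.7246×10^10 m = 9.72×10^7 km.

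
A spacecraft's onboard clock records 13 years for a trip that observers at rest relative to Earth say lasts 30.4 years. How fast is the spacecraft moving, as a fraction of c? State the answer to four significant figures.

γ = Δt/Δτ = 30.4/13 = 2.3385.
β = √(1 − 1/γ²) = √(1 − 0.182863) = √0.817137 = 0.9040.

0.9040c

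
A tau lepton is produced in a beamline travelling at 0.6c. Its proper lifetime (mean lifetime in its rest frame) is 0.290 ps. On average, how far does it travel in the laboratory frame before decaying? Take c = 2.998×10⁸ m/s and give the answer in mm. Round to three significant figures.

With β = 0.6, γ = 1/√(1 − 0.6²) = 1/√0.64 = 1.25.
Lab-frame lifetime: Δt = γτ = 1.25 × 0.290 ps = 0.3625 ps.
Distance: d = vΔt = 0.6 × 2.998×10⁸ m/s × 3.6250×10^-13 s = 6.52×10^-5 m = 0.0652 mm.

0.0652 mm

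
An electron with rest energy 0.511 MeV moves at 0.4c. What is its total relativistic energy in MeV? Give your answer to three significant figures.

γ = 1/√(1 − β²) = 1/√(1 − 0.16) = 1/√0.84 = 1/0.916515 = 1.0911.
Total energy: E = γmc² = 1.0911 × 0.511 MeV = 0.558 MeV.

0.558 MeV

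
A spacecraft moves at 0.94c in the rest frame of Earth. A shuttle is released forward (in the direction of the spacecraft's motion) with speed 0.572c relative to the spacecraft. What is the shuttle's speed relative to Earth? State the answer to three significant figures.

0.983c

Relativistic velocity addition: u = (u' + v)/(1 + u'v/c²), with u' = 0.572c and v = 0.94c.
Numerator: 0.572 + 0.94 = 1.512. Denominator: 1 + (0.572)(0.94) = 1.53768.
u = 1.512/1.53768 = 0.9833, so the speed is 0.983c.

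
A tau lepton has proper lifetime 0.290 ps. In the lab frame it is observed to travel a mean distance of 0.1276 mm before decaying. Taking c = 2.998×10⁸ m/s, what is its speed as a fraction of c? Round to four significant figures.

0.8264c

Let x = d/(cτ) = 1.276×10^-4 m / (2.998×10⁸ m/s × 2.900×10^-13 s) = 1.4676. Since d = βγcτ, x = βγ = β/√(1−β²).
Solving: β² = x²/(1+x²) = 2.15385/3.15385 = 0.682927, so β = 0.8264.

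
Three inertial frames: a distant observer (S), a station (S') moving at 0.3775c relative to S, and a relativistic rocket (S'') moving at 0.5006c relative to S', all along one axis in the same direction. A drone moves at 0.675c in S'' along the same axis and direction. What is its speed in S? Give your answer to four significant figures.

Apply u = (u'+v)/(1+u'v) twice. Drone in the station frame: (0.675+0.5006)/(1+0.675·0.5006) = 1.1756/1.337905 = 0.87869c.
That velocity, transformed to the rest frame of a distant observer: (0.87869+0.3775)/(1+0.87869·0.3775) = 1.25619/1.331705475 = 0.94329c.

0.9433c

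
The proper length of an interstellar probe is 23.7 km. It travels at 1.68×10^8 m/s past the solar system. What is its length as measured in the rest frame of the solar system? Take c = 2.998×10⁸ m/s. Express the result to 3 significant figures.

19.6 km

β = v/c = (1.68×10^8 m/s)/(2.998×10⁸ m/s) = 0.560374.
γ = 1/√(1 − β²) = 1/√(1 − 0.314019) = 1/√0.685981 = 1/0.82824 = 1.2074.
Along the direction of motion the measured length is L₀/γ = 23.7/1.2074 = 19.6 km.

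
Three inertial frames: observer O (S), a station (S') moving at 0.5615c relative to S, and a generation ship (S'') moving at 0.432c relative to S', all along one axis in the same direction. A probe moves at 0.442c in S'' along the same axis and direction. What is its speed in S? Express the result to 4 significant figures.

0.9174c

First combine the probe and generation ship (S''→S'): u₁ = (0.442 + 0.432)/(1 + 0.442×0.432) = 0.874/1.190944 = 0.73387.
Then combine with the station (S'→S): u = (0.73387 + 0.5615)/(1 + 0.73387×0.5615) = 1.29537/1.412068005 = 0.91736.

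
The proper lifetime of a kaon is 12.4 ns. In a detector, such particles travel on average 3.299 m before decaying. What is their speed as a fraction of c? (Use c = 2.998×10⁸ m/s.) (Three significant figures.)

Lab distance = (lab lifetime)·v = γτ·βc, so βγ = d/(cτ) = 3.299/(2.998×10⁸ × 1.240×10^-8) = 0.88742.
With βγ = 0.88742: γ² = 1 + (βγ)² = 1.787514, and β = (βγ)/γ = 0.88742/1.33698 = 0.664.

0.664c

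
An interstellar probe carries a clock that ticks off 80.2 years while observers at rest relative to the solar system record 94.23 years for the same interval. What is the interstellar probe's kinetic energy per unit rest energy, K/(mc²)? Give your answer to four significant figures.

From Δt = γΔτ: γ = 94.23/80.2 = 1.17494.
Since K = (γ−1)mc², K/(mc²) = 1.17494 − 1 = 0.1749.

0.1749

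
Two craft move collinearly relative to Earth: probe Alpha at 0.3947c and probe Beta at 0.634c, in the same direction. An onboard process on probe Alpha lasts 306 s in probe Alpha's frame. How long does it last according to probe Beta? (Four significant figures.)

322.9 s

Speed of probe Alpha in probe Beta's frame: u = (v_A − v_B)/(1 − v_A v_B/c²) = (0.3947 − 0.634)/(1 − 0.3947×0.634) = −0.2393/0.7497602 = −0.31917; |u| = 0.31917c.
γ for this relative speed: γ = 1/√(1 − 0.101869) = 1.0552.
The clock on probe Alpha records proper time, so probe Beta measures Δt = γΔτ = 1.0552 × 306 = 322.9 s.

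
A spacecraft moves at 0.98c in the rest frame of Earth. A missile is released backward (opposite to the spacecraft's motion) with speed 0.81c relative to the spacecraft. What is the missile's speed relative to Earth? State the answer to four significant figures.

Relativistic velocity addition: u = (u' + v)/(1 + u'v/c²), with u' = −0.81c and v = 0.98c.
Numerator: −0.81 + 0.98 = 0.17. Denominator: 1 + (−0.81)(0.98) = 0.2062.
u = 0.17/0.2062 = 0.82444, so the speed is 0.8244c.

0.8244c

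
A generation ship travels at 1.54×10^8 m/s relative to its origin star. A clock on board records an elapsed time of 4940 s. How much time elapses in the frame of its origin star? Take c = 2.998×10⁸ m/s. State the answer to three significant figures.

5760 s

β = v/c = (1.54×10^8 m/s)/(2.998×10⁸ m/s) = 0.513676.
γ = 1/√(1 − β²) = 1/√(1 − 0.263863) = 1/√0.736137 = 1/0.857984 = 1.1655.
Time dilation: Δt = γ·Δτ = 1.1655 × 4940 = 5760 s.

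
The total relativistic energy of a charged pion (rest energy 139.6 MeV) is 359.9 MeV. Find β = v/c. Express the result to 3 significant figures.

0.922

γ = E/(mc²) = 359.9/139.6 = 2.5781.
β = √(1 − 1/γ²) = √(1 − 0.150453) = √0.849547 = 0.922.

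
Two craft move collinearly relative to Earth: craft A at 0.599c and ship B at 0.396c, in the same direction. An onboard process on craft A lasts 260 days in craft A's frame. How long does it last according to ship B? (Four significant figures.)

The velocity of craft A relative to ship B is (0.599 − 0.396)c / (1 − 0.599×0.396) = 0.26613c; relative speed 0.26613c.
γ for this relative speed: γ = 1/√(1 − 0.0708252) = 1.0374.
Craft A's interval is proper; time dilation gives Δt_B = γΔτ = 1.0374 × 260 days = 269.7 days.

269.7 days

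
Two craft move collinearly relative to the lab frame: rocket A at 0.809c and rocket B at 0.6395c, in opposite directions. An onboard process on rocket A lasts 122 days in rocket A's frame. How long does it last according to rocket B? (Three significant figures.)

The velocity of rocket A relative to rocket B is (0.809 + 0.6395)c / (1 + 0.809×0.6395) = 0.95462c; relative speed 0.95462c.
γ for this relative speed: γ = 1/√(1 − 0.911299) = 3.3577.
The clock on rocket A records proper time, so rocket B measures Δt = γΔτ = 3.3577 × 122 = 410 days.

410 days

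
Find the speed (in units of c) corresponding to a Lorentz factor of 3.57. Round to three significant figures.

0.960c

β = √(1 − 1/γ²) = √(1 − 1/12.7449) = √0.921537 = 0.960.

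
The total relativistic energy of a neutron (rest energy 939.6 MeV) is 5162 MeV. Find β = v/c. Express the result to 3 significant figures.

γ = E/(mc²) = 5162/939.6 = 5.4938.
β = √(1 − 1/γ²) = √(1 − 0.0331325) = √0.9668675 = 0.983.

0.983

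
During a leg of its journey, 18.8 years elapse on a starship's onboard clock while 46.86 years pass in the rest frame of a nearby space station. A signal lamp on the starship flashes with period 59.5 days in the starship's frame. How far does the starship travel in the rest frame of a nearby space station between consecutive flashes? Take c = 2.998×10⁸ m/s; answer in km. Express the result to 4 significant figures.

γ = Δt/Δτ = 46.86/18.8 = 2.49255.
β = √(1 − 1/γ²) = 0.91599. Lab-frame period = γτ = 2.49255×59.5 days = 148.31 days. Distance = βc × γτ = 0.91599 × 2.998×10⁸ m/s × 12813984 s = 3.5189×10^15 m = 3.519×10^12 km.

3.519×10^12 km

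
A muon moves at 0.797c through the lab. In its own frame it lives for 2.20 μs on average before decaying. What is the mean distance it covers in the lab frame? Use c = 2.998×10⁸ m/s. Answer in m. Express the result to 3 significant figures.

Lorentz factor: γ = (1 − 0.635209)^(−1/2) = 1.6557.
Lab-frame lifetime: Δt = γτ = 1.6557 × 2.20 μs = 3.6425 μs.
Distance: d = vΔt = 0.797 × 2.998×10⁸ m/s × 3.6425×10^-6 s = 870 m.

870 m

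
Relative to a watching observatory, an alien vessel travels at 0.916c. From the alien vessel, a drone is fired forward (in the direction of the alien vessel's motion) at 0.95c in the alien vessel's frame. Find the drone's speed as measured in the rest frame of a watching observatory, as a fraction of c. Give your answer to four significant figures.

0.9978c

In units of c, u = (u' + v)/(1 + u'v) with u' = 0.95 and v = 0.916.
Numerator: 0.95 + 0.916 = 1.866. Denominator: 1 + (0.95)(0.916) = 1.8702.
u = 1.866/1.8702 = 0.99775, so the speed is 0.9978c.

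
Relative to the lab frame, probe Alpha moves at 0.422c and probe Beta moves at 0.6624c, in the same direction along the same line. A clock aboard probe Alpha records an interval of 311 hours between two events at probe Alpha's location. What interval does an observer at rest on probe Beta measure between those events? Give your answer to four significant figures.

329.9 hours

Transform probe Alpha's velocity into probe Beta's frame: (0.422 − 0.6624)/(1 − 0.422·0.6624) = −0.2404/0.7204672, so the relative speed is 0.33367c.
At |u| = 0.33367c, γ = (1 − 0.111336)^(−1/2) = 1.0608.
The clock on probe Alpha records proper time, so probe Beta measures Δt = γΔτ = 1.0608 × 311 = 329.9 hours.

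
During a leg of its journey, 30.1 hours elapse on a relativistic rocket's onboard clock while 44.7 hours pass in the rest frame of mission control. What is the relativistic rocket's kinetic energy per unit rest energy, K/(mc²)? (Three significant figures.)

The time-dilation ratio gives γ = 44.7/30.1 = 1.48505.
Since K = (γ−1)mc², K/(mc²) = 1.48505 − 1 = 0.485.

0.485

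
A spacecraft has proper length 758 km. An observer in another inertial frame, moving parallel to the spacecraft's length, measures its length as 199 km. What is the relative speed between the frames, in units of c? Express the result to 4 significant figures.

0.9649c

Length contraction gives γ = L₀/L = 758/199 = 3.809.
β = √(1 − 1/γ²) = √0.931075 = 0.9649.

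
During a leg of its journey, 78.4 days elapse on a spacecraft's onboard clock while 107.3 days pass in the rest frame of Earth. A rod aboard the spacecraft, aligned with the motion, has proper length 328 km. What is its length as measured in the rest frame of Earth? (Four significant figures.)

239.7 km

The time-dilation ratio gives γ = 107.3/78.4 = 1.36862.
L = L₀/γ = 328/1.36862 = 239.7 km.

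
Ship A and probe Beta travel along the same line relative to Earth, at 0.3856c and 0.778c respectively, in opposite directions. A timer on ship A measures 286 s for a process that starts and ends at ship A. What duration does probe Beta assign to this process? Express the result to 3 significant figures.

641 s

Speed of ship A in probe Beta's frame: u = (v_A + v_B)/(1 + v_A v_B/c²) = (0.3856 + 0.778)/(1 + 0.3856×0.778) = 1.1636/1.2999968 = 0.89508; |u| = 0.89508c.
At |u| = 0.89508c, γ = (1 − 0.801168)^(−1/2) = 2.2426.
Ship A's interval is proper; time dilation gives Δt_B = γΔτ = 2.2426 × 286 s = 641 s.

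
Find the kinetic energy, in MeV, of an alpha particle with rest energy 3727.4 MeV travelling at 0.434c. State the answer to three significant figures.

With β = 0.434, γ = 1/√(1 − 0.434²) = 1/√0.811644 = 1.10999.
Kinetic energy: K = (γ − 1)mc² = (1.10999 − 1) × 3727.4 MeV = 0.10999 × 3727.4 = 410 MeV.

410 MeV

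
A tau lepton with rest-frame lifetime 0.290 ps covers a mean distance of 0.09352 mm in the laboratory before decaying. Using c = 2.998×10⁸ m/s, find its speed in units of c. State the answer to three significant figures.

Let x = d/(cτ) = 9.352×10^-5 m / (2.998×10⁸ m/s × 2.900×10^-13 s) = 1.0757. Since d = βγcτ, x = βγ = β/√(1−β²).
Solving: β² = x²/(1+x²) = 1.15713/2.15713 = 0.536421, so β = 0.732.

0.732c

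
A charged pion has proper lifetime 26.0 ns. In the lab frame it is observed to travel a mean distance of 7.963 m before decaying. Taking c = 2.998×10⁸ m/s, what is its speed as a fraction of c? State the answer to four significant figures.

0.7146c

d = βγcτ ⇒ βγ = d/(cτ) = 7.963 m / (7.7948 m) = 1.0216.
β = (βγ)/√(1+(βγ)²) = 1.0216/√2.04367 = 0.7146.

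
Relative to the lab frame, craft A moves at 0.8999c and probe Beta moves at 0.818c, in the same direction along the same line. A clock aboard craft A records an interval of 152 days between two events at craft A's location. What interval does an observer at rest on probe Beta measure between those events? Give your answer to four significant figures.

The velocity of craft A relative to probe Beta is (0.8999 − 0.818)c / (1 − 0.8999×0.818) = 0.31037c; relative speed 0.31037c.
At |u| = 0.31037c, γ = (1 − 0.0963295)^(−1/2) = 1.0519.
Craft A's interval is proper; time dilation gives Δt_B = γΔτ = 1.0519 × 152 days = 159.9 days.

159.9 days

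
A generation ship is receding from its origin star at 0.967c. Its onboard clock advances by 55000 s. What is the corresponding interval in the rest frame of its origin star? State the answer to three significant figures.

2.16×10^5 s

With β = 0.967, γ = 1/√(1 − 0.967²) = 1/√0.064911 = 3.925.
The onboard clock measures proper time, so the interval in the rest frame of its origin star is dilated: Δt = γ·Δτ = 3.925 × 55000 s = 2.16×10^5 s.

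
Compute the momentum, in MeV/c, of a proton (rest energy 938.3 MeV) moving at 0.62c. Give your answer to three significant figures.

741 MeV/c

Lorentz factor: γ = (1 − 0.3844)^(−1/2) = 1.2745.
Momentum: p = γβ·mc = 1.2745 × 0.62 × 938.3 MeV/c = 741 MeV/c.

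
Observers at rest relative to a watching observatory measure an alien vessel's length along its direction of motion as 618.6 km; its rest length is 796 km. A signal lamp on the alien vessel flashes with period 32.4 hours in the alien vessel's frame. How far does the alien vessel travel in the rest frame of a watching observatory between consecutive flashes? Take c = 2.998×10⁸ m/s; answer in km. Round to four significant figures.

2.832×10^10 km

Length contraction gives γ = L₀/L = 796/618.6 = 1.28678.
β = √(1 − 1/γ²) = 0.62934. Lab-frame period = γτ = 1.28678×32.4 hours = 41.692 hours. Distance = βc × γτ = 0.62934 × 2.998×10⁸ m/s × 150091.2 s = 2.8319×10^13 m = 2.832×10^10 km.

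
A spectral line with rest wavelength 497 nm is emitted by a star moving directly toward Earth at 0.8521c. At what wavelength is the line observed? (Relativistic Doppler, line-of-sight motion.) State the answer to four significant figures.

Relativistic Doppler for wavelength: λ_obs = λ_src · √((1−β)/(1+β)).
With β = 0.8521: factor = √(0.1479/1.8521) = 0.28259.
λ_obs = 497 × 0.28259 = 140.4 nm.

140.4 nm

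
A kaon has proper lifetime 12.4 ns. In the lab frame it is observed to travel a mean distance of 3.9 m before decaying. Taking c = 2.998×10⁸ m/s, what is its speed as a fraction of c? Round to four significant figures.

Let x = d/(cτ) = 3.900 m / (2.998×10⁸ m/s × 1.240×10^-8 s) = 1.0491. Since d = βγcτ, x = βγ = β/√(1−β²).
Solving: β² = x²/(1+x²) = 1.10061/2.10061 = 0.523948, so β = 0.7238.

0.7238c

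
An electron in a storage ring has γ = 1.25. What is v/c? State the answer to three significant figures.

0.600

β = √(1 − 1/γ²) = √(1 − 1/1.5625) = √0.36 = 0.600.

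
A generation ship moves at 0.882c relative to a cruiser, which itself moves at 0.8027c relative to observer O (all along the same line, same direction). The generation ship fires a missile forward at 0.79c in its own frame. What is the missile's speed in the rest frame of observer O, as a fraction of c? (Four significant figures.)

0.9984c

First combine the missile and generation ship (S''→S'): u₁ = (0.79 + 0.882)/(1 + 0.79×0.882) = 1.672/1.69678 = 0.9854.
Then combine with the cruiser (S'→S): u = (0.9854 + 0.8027)/(1 + 0.9854×0.8027) = 1.7881/1.79098058 = 0.99839.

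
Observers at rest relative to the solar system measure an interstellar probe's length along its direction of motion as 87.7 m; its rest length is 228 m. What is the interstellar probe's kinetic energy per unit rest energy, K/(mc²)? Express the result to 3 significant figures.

γ = L₀/L = 228/87.7 = 2.59977.
K/(mc²) = γ − 1 = 2.59977 − 1 = 1.60.

1.60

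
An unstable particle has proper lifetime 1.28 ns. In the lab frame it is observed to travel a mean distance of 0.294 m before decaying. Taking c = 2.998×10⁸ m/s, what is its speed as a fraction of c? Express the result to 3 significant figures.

0.608c

Lab distance = (lab lifetime)·v = γτ·βc, so βγ = d/(cτ) = 0.2940/(2.998×10⁸ × 1.280×10^-9) = 0.76614.
With βγ = 0.76614: γ² = 1 + (βγ)² = 1.58697, and β = (βγ)/γ = 0.76614/1.25975 = 0.608.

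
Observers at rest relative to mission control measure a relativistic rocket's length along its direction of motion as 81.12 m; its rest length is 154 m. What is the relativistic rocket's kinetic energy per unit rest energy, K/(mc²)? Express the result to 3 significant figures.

0.898

Length contraction gives γ = L₀/L = 154/81.12 = 1.89842.
K/(mc²) = γ − 1 = 1.89842 − 1 = 0.898.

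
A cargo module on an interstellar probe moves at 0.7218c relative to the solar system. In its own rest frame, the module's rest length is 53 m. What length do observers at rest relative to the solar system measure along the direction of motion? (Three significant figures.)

36.7 m

γ = 1/√(1 − β²) = 1/√(1 − 0.52099524) = 1/√0.47900476 = 1/0.692102 = 1.4449.
Length contraction: L = L₀/γ = 53/1.4449 = 36.7 m.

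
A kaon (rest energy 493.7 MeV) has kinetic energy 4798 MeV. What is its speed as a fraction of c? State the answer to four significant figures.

0.9956c

γ = 1 + K/(mc²) = 1 + 4798/493.7 = 10.718.
β = √(1 − 1/γ²) = √(1 − 0.00870507) = √0.99129493 = 0.9956.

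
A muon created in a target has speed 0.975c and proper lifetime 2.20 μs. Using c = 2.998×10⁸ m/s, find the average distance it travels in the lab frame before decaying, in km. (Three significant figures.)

2.89 km

With β = 0.975, γ = 1/√(1 − 0.975²) = 1/√0.049375 = 4.5004.
Lab-frame lifetime: Δt = γτ = 4.5004 × 2.20 μs = 9.9009 μs.
Distance: d = vΔt = 0.975 × 2.998×10⁸ m/s × 9.9009×10^-6 s = 2890 m = 2.89 km.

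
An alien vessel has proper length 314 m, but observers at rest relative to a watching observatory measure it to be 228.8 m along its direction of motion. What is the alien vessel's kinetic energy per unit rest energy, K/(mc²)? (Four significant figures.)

γ = L₀/L = 314/228.8 = 1.37238.
Since K = (γ−1)mc², K/(mc²) = 1.37238 − 1 = 0.3724.

0.3724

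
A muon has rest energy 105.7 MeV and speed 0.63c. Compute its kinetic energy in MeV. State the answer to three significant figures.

30.4 MeV

γ = 1/√(1 − β²) = 1/√(1 − 0.3969) = 1/√0.6031 = 1.28767.
Kinetic energy: K = (γ − 1)mc² = (1.28767 − 1) × 105.7 MeV = 0.28767 × 105.7 = 30.4 MeV.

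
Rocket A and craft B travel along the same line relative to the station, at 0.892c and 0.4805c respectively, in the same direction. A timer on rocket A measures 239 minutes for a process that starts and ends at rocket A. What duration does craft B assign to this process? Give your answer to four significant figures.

344.5 minutes

The velocity of rocket A relative to craft B is (0.892 − 0.4805)c / (1 − 0.892×0.4805) = 0.72017c; relative speed 0.72017c.
γ for this relative speed: γ = 1/√(1 − 0.518645) = 1.4413.
The clock on rocket A records proper time, so craft B measures Δt = γΔτ = 1.4413 × 239 = 344.5 minutes.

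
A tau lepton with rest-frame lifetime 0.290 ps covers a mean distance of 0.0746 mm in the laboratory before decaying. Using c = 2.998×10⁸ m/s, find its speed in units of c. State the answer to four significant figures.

Lab distance = (lab lifetime)·v = γτ·βc, so βγ = d/(cτ) = 7.460×10^-5/(2.998×10⁸ × 2.900×10^-13) = 0.85804.
With βγ = 0.85804: γ² = 1 + (βγ)² = 1.736233, and β = (βγ)/γ = 0.85804/1.31766 = 0.6512.

0.6512c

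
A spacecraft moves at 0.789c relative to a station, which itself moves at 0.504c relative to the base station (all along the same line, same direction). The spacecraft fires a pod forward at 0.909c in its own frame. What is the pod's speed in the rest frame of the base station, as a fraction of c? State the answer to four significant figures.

Compose velocities in two stages. Stage 1 (into S'): u₁ = (0.909+0.789)/(1+0.909×0.789) = 0.98882.
Stage 2 (into S): u = (0.98882+0.504)/(1+0.98882×0.504) = 0.9963, so the speed is 0.9963c.

0.9963c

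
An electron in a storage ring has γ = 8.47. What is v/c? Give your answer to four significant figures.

β = √(1 − 1/γ²) = √(1 − 1/71.7409) = √0.986061 = 0.9930.

0.9930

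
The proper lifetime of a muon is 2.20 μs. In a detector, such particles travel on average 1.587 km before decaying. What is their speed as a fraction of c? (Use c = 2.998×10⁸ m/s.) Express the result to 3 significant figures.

Lab distance = (lab lifetime)·v = γτ·βc, so βγ = d/(cτ) = 1587/(2.998×10⁸ × 2.200×10^-6) = 2.4061.
With βγ = 2.4061: γ² = 1 + (βγ)² = 6.78932, and β = (βγ)/γ = 2.4061/2.60563 = 0.923.

0.923c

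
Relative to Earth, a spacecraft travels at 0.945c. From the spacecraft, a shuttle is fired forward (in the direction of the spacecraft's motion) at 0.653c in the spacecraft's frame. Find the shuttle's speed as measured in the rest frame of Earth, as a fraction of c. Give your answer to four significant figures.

Relativistic velocity addition: u = (u' + v)/(1 + u'v/c²), with u' = 0.653c and v = 0.945c.
Numerator: 0.653 + 0.945 = 1.598. Denominator: 1 + (0.653)(0.945) = 1.617085.
u = 1.598/1.617085 = 0.9882, so the speed is 0.9882c.

0.9882c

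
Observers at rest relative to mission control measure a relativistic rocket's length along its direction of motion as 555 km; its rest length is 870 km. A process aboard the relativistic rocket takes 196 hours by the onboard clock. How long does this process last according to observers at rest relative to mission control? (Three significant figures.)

307 hours

From L = L₀/γ: γ = 870/555 = 1.56757.
Δt = γΔτ = 1.56757 × 196 = 307 hours.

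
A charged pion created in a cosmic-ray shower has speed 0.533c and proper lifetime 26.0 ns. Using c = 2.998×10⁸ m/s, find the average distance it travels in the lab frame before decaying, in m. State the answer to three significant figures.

4.91 m

With β = 0.533, γ = 1/√(1 − 0.533²) = 1/√0.715911 = 1.1819.
Lab-frame lifetime: Δt = γτ = 1.1819 × 26.0 ns = 30.729 ns.
Distance: d = vΔt = 0.533 × 2.998×10⁸ m/s × 3.0729×10^-8 s = 4.91 m.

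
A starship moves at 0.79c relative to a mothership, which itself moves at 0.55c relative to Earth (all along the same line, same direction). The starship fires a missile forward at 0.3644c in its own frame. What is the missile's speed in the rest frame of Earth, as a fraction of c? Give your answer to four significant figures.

First combine the missile and starship (S''→S'): u₁ = (0.3644 + 0.79)/(1 + 0.3644×0.79) = 1.1544/1.287876 = 0.89636.
Then combine with the mothership (S'→S): u = (0.89636 + 0.55)/(1 + 0.89636×0.55) = 1.44636/1.492998 = 0.96876.

0.9688c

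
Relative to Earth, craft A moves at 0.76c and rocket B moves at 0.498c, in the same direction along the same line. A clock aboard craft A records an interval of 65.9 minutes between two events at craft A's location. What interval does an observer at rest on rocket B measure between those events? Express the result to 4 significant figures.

72.67 minutes

Speed of craft A in rocket B's frame: u = (v_A − v_B)/(1 − v_A v_B/c²) = (0.76 − 0.498)/(1 − 0.76×0.498) = 0.262/0.62152 = 0.42155; |u| = 0.42155c.
At |u| = 0.42155c, γ = (1 − 0.177704)^(−1/2) = 1.1028.
The clock on craft A records proper time, so rocket B measures Δt = γΔτ = 1.1028 × 65.9 = 72.67 minutes.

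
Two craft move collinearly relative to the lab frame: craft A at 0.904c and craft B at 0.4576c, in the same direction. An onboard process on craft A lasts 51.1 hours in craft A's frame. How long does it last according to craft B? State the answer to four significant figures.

Speed of craft A in craft B's frame: u = (v_A − v_B)/(1 − v_A v_B/c²) = (0.904 − 0.4576)/(1 − 0.904×0.4576) = 0.4464/0.5863296 = 0.76135; |u| = 0.76135c.
γ for this relative speed: γ = 1/√(1 − 0.579654) = 1.5424.
The clock on craft A records proper time, so craft B measures Δt = γΔτ = 1.5424 × 51.1 = 78.82 hours.

78.82 hours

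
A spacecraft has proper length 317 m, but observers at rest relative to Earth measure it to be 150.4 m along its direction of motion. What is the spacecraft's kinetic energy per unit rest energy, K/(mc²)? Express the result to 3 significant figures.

1.11

γ = L₀/L = 317/150.4 = 2.10771.
K/(mc²) = γ − 1 = 2.10771 − 1 = 1.11.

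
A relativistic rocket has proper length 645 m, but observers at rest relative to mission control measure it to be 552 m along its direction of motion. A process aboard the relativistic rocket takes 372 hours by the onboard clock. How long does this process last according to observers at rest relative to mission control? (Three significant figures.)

γ = L₀/L = 645/552 = 1.16848.
The same γ dilates the second interval: 1.16848 × 372 hours = 435 hours.

435 hours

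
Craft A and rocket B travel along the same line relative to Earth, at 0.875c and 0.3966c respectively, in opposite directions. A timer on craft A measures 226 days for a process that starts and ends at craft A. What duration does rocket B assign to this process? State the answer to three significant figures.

685 days

The velocity of craft A relative to rocket B is (0.875 + 0.3966)c / (1 + 0.875×0.3966) = 0.94401c; relative speed 0.94401c.
γ for this relative speed: γ = 1/√(1 − 0.891155) = 3.0311.
Craft A's interval is proper; time dilation gives Δt_B = γΔτ = 3.0311 × 226 days = 685 days.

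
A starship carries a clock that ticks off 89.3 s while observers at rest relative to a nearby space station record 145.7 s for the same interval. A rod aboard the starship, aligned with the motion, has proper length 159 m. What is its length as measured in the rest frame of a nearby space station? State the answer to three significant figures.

The time-dilation ratio gives γ = 145.7/89.3 = 1.63158.
L = L₀/γ = 159/1.63158 = 97.5 m.

97.5 m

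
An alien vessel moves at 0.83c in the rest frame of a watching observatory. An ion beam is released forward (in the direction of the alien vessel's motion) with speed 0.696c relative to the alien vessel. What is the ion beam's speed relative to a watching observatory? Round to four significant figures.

0.9672c

Relativistic velocity addition: u = (u' + v)/(1 + u'v/c²), with u' = 0.696c and v = 0.83c.
Numerator: 0.696 + 0.83 = 1.526. Denominator: 1 + (0.696)(0.83) = 1.57768.
u = 1.526/1.57768 = 0.96724, so the speed is 0.9672c.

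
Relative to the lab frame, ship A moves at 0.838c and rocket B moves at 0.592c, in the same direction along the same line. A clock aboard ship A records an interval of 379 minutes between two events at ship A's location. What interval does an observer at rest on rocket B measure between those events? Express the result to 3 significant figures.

434 minutes

Speed of ship A in rocket B's frame: u = (v_A − v_B)/(1 − v_A v_B/c²) = (0.838 − 0.592)/(1 − 0.838×0.592) = 0.246/0.503904 = 0.48819; |u| = 0.48819c.
At |u| = 0.48819c, γ = (1 − 0.238329)^(−1/2) = 1.1458.
The clock on ship A records proper time, so rocket B measures Δt = γΔτ = 1.1458 × 379 = 434 minutes.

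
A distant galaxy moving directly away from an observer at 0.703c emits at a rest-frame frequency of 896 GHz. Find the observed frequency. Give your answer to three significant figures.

Relativistic Doppler (source moving away): f_obs = f_src · √((1−β)/(1+β)).
With β = 0.703: factor = √(0.297/1.703) = 0.41761.
f_obs = 896 × 0.41761 = 374 GHz.

374 GHz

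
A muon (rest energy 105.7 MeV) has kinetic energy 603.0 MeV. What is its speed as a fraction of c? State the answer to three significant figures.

K = (γ−1)mc², so γ = 1 + 603.0/105.7 = 6.7048.
Then v/c = √(1 − γ⁻²) = √(1 − 0.0222448) = √0.9777552 = 0.989.

0.989c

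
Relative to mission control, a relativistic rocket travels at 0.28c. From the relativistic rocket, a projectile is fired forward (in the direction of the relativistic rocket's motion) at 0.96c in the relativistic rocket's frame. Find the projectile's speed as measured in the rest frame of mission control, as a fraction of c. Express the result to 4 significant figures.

Relativistic velocity addition: u = (u' + v)/(1 + u'v/c²), with u' = 0.96c and v = 0.28c.
Numerator: 0.96 + 0.28 = 1.24. Denominator: 1 + (0.96)(0.28) = 1.2688.
u = 1.24/1.2688 = 0.9773, so the speed is 0.9773c.

0.9773c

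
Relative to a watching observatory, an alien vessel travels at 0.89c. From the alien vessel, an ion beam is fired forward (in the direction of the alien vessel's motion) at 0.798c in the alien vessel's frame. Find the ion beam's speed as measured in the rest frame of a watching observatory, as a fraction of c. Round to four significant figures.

In units of c, u = (u' + v)/(1 + u'v) with u' = 0.798 and v = 0.89.
Numerator: 0.798 + 0.89 = 1.688. Denominator: 1 + (0.798)(0.89) = 1.71022.
u = 1.688/1.71022 = 0.98701, so the speed is 0.9870c.

0.9870c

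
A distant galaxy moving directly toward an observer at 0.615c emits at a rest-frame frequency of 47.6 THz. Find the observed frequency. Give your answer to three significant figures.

97.5 THz

Relativistic Doppler (source moving toward): f_obs = f_src · √((1+β)/(1−β)).
With β = 0.615: factor = √(1.615/0.385) = 2.0481.
f_obs = 47.6 × 2.0481 = 97.5 THz.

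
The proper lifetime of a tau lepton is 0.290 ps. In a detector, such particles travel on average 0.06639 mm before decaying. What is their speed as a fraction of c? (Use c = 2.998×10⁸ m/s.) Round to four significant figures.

0.6069c

Lab distance = (lab lifetime)·v = γτ·βc, so βγ = d/(cτ) = 6.639×10^-5/(2.998×10⁸ × 2.900×10^-13) = 0.76361.
With βγ = 0.76361: γ² = 1 + (βγ)² = 1.5831, and β = (βγ)/γ = 0.76361/1.25821 = 0.6069.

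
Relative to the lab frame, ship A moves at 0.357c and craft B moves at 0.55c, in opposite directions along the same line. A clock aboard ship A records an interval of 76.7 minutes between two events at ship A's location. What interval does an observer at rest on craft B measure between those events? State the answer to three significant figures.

118 minutes

The velocity of ship A relative to craft B is (0.357 + 0.55)c / (1 + 0.357×0.55) = 0.75814c; relative speed 0.75814c.
At |u| = 0.75814c, γ = (1 − 0.574776)^(−1/2) = 1.5335.
The clock on ship A records proper time, so craft B measures Δt = γΔτ = 1.5335 × 76.7 = 118 minutes.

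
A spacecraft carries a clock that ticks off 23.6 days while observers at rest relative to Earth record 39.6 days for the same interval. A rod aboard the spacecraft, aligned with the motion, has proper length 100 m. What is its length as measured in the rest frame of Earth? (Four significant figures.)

γ = Δt/Δτ = 39.6/23.6 = 1.67797.
The rod contracts by the same γ: 100 m / 1.67797 = 59.60 m.

59.60 m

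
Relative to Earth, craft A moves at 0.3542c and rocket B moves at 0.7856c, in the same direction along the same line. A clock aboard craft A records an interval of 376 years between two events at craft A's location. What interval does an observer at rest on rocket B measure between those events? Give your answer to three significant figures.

469 years

The velocity of craft A relative to rocket B is (0.3542 − 0.7856)c / (1 − 0.3542×0.7856) = −0.59772c; relative speed 0.59772c.
γ for this relative speed: γ = 1/√(1 − 0.357269) = 1.2473.
The clock on craft A records proper time, so rocket B measures Δt = γΔτ = 1.2473 × 376 = 469 years.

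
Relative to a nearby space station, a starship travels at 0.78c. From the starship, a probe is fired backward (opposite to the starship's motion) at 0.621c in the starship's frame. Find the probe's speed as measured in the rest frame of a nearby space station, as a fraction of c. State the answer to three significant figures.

0.308c

In units of c, u = (u' + v)/(1 + u'v) with u' = −0.621 and v = 0.78.
Numerator: −0.621 + 0.78 = 0.159. Denominator: 1 + (−0.621)(0.78) = 0.51562.
u = 0.159/0.51562 = 0.30837, so the speed is 0.308c.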